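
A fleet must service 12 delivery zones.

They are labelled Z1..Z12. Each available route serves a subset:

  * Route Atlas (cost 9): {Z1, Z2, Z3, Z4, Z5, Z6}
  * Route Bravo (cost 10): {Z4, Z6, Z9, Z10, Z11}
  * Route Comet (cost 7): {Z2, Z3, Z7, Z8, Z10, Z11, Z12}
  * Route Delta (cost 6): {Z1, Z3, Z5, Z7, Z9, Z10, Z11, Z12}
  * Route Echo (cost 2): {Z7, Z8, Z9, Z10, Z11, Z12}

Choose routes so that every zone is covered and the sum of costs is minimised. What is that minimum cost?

11

Atlas, Echo together cover every zone (Atlas ∪ Echo = {Z1, Z2, Z3, Z4, Z5, Z6, Z7, Z8, Z9, Z10, Z11, Z12}); total cost 9 + 2 = 11.
No covering selection has total cost below 11.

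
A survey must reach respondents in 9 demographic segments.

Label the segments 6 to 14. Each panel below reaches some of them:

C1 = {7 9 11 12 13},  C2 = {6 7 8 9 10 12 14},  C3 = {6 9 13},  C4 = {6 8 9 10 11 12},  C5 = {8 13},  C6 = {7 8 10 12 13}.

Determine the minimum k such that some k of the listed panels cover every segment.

Take {C1, C2}. Their union is {6, 7, 8, 9, 10, 11, 12, 13, 14}, which is all 9 segments.
No single panel has all 9 segments (the largest, C2, has 7), so 2 is optimal.

2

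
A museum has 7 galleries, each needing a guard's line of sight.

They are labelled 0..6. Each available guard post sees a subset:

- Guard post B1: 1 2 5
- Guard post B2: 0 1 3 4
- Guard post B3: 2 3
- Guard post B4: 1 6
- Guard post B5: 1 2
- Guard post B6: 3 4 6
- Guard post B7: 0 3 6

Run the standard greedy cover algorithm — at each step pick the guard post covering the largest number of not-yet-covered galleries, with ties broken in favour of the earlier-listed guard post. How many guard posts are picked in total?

Greedy: pick B2 (covers 4 new) → pick B1 (covers 2 new) → pick B4 (covers 1 new). Total picks: 3.

3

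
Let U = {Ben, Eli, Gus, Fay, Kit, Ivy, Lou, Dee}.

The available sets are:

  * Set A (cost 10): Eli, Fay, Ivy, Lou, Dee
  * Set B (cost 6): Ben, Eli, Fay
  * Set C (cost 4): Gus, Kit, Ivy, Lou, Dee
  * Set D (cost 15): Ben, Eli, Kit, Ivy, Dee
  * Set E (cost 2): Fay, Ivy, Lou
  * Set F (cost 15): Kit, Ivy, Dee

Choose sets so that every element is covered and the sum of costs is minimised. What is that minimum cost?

10

B, C together cover every element (B ∪ C = {Ben, Eli, Gus, Fay, Kit, Ivy, Lou, Dee}); total cost 6 + 4 = 10.
The greedy pick E, C, B costs 12; no covering selection beats 10.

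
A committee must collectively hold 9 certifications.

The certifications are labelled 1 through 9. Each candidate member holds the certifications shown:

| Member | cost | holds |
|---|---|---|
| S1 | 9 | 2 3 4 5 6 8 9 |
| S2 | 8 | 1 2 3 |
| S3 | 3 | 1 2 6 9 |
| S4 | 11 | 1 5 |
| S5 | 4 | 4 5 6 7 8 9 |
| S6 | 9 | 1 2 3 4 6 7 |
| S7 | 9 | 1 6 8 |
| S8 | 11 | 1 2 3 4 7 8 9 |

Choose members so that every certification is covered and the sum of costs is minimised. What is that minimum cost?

12

S2, S5 together cover every certification (S2 ∪ S5 = {1, 2, 3, 4, 5, 6, 7, 8, 9}); total cost 8 + 4 = 12.
The greedy pick S5, S3, S2 costs 15; no covering selection beats 12.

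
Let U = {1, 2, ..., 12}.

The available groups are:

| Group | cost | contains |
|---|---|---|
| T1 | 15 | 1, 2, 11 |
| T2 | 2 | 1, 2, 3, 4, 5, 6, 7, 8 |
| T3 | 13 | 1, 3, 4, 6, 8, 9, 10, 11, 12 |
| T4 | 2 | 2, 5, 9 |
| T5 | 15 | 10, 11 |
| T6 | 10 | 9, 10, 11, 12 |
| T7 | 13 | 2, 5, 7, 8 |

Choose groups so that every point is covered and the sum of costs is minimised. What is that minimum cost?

T2, T6 together cover every point (T2 ∪ T6 = {1, 2, 3, 4, 5, 6, 7, 8, 9, 10, 11, 12}); total cost 2 + 10 = 12.
The greedy pick T2, T4, T6 costs 14; no covering selection beats 12.

12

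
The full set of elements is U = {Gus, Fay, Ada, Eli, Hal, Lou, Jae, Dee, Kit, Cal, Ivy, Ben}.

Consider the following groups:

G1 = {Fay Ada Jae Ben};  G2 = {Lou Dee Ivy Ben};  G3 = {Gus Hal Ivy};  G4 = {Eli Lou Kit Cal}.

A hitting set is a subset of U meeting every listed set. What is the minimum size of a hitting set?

3

Take H = {Hal, Lou, Ben}. Each listed group contains at least one of these, so H is a hitting set of size 3.
The groups G1, G3, G4 are pairwise disjoint, so any hitting set needs a separate element for each — at least 3. Hence 3 is optimal.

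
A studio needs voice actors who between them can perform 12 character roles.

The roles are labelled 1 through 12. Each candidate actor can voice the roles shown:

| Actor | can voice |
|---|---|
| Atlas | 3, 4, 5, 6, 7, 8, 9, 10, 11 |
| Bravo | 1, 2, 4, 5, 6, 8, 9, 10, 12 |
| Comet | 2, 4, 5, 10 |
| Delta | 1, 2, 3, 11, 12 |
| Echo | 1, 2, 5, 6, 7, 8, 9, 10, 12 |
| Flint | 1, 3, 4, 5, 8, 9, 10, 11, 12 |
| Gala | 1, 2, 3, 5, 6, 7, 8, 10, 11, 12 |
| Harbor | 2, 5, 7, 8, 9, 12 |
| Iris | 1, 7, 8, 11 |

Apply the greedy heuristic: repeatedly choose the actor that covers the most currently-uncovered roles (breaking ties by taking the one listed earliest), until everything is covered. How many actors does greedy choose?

Greedy: pick Gala (covers 10 new) → pick Atlas (covers 2 new). Total picks: 2.

2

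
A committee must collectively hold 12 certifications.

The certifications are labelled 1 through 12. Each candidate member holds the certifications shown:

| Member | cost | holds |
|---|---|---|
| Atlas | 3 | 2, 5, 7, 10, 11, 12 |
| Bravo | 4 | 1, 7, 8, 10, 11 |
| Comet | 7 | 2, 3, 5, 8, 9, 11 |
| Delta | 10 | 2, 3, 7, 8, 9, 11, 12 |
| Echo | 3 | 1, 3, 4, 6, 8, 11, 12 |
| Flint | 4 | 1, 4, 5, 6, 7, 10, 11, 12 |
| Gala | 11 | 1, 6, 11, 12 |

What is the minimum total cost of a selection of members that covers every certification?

Comet, Flint together cover every certification (Comet ∪ Flint = {1, 2, 3, 4, 5, 6, 7, 8, 9, 10, 11, 12}); total cost 7 + 4 = 11.
The greedy pick Echo, Atlas, Comet costs 13; no covering selection beats 11.

11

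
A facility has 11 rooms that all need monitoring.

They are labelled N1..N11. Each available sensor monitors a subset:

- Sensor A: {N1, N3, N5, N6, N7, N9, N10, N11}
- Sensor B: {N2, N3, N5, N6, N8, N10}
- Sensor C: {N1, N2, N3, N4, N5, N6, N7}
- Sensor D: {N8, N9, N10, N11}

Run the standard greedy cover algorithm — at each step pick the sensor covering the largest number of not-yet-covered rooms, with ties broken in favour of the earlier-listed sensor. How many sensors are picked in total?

Greedy: pick A (covers 8 new) → pick B (covers 2 new) → pick C (covers 1 new). Total picks: 3.
(The true minimum cover uses only 2 sensors, so greedy is not optimal here.)

3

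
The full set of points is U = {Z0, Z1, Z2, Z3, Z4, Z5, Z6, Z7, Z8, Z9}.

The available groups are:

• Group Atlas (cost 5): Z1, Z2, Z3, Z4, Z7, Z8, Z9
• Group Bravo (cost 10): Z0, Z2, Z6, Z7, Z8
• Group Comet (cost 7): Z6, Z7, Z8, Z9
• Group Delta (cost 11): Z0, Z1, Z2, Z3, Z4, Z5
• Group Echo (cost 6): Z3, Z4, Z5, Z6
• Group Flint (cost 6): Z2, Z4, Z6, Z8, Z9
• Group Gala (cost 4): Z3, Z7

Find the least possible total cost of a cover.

18

Comet, Delta together cover every point (Comet ∪ Delta = {Z0, Z1, Z2, Z3, Z4, Z5, Z6, Z7, Z8, Z9}); total cost 7 + 11 = 18.
The greedy pick Atlas, Echo, Bravo costs 21; no covering selection beats 18.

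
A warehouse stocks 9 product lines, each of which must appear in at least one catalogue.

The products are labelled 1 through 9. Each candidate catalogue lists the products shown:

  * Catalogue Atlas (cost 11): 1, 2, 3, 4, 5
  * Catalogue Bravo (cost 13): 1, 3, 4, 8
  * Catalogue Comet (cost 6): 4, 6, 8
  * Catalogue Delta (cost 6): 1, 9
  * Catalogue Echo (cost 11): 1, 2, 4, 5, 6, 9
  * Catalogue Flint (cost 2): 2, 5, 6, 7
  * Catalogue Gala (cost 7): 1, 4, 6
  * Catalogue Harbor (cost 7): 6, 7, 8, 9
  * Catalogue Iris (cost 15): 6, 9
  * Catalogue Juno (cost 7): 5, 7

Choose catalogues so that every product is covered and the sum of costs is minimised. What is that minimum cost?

Atlas, Harbor together cover every product (Atlas ∪ Harbor = {1, 2, 3, 4, 5, 6, 7, 8, 9}); total cost 11 + 7 = 18.
The greedy pick Flint, Comet, Delta, Atlas costs 25; no covering selection beats 18.

18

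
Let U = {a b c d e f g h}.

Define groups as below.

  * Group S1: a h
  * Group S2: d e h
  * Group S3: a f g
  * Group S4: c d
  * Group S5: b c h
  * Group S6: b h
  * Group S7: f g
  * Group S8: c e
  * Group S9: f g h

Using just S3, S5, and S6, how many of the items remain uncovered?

2

Union of S3, S5, S6 = {a, b, c, f, g, h}.
Not covered: d, e — 2 items.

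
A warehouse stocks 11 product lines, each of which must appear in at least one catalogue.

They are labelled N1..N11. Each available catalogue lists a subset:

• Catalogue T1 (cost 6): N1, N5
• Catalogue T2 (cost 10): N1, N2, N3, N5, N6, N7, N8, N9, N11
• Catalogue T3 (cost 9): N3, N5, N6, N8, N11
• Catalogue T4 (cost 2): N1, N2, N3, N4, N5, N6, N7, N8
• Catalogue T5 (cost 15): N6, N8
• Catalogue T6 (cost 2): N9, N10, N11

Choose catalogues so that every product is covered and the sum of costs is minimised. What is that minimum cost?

T4, T6 together cover every product (T4 ∪ T6 = {N1, N2, N3, N4, N5, N6, N7, N8, N9, N10, N11}); total cost 2 + 2 = 4.
No covering selection has total cost below 4.

4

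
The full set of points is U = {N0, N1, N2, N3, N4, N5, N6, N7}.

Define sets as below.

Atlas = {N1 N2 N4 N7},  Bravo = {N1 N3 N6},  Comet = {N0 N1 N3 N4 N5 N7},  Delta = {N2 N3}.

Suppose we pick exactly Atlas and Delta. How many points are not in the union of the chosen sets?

3

Union of Atlas, Delta = {N1, N2, N3, N4, N7}.
Not covered: N0, N5, N6 — 3 points.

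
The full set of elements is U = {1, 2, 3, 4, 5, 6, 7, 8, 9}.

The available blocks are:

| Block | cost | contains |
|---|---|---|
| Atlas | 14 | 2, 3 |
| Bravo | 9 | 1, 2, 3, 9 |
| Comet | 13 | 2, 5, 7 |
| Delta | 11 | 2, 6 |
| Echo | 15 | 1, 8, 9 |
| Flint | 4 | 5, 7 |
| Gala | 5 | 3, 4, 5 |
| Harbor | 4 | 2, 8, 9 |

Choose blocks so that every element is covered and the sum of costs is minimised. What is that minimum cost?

33

Bravo, Delta, Flint, Gala, Harbor together cover every element (Bravo ∪ Delta ∪ Flint ∪ Gala ∪ Harbor = {1, 2, 3, 4, 5, 6, 7, 8, 9}); total cost 9 + 11 + 4 + 5 + 4 = 33.
No covering selection has total cost below 33.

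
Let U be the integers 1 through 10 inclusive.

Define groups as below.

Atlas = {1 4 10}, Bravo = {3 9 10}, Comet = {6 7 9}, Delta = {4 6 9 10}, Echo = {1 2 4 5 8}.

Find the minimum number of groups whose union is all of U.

Bravo and Comet and Echo together: Bravo ∪ Comet ∪ Echo = {1, 2, 3, 4, 5, 6, 7, 8, 9, 10} — every point is covered.
Only Echo contains 2, so Echo is forced; the remaining 5 points need at least 2 more groups (each remaining group adds at most 3) — so at least 3 groups are needed, and 3 is optimal.

3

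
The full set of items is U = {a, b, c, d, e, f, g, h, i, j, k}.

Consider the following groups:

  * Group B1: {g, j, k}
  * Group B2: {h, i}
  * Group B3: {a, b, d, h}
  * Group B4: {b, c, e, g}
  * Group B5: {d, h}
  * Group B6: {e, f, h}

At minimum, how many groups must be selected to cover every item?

5

Take {B1, B2, B3, B4, B6}. Their union is {a, b, c, d, e, f, g, h, i, j, k}, which is all 11 items.
No 4 of the 6 groups cover everything (all 15 combinations miss at least one item), so 5 is optimal.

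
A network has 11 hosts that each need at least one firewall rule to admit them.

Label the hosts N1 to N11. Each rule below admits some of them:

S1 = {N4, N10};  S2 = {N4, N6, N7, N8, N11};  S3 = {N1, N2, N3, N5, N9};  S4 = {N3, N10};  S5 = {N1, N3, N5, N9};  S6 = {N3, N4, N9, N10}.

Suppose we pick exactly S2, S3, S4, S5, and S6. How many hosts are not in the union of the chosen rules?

Union of S2, S3, S4, S5, S6 = {N1, N2, N3, N4, N5, N6, N7, N8, N9, N10, N11} — that's every host, so 0 are uncovered.

0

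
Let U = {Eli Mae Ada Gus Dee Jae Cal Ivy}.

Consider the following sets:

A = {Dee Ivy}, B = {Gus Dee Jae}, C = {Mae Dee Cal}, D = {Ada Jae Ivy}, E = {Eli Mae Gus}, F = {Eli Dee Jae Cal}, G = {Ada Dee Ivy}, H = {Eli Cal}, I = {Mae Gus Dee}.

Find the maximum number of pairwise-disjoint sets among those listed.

D, H, I are pairwise disjoint (D={Ada,Jae,Ivy}; H={Eli,Cal}; I={Mae,Gus,Dee}).
Every remaining set overlaps one of these, and no 4 of the listed sets are pairwise disjoint, so 3 is the maximum.

3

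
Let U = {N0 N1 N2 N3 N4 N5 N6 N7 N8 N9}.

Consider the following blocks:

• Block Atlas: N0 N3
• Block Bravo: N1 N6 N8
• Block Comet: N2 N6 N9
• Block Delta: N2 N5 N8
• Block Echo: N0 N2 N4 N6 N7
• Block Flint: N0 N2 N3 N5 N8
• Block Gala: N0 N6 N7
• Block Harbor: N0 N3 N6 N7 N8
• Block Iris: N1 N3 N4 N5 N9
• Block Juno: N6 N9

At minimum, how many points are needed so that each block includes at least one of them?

H = {N2, N3, N6} meets every block (each contains at least one member of H), and |H| = 3.
The blocks Atlas, Delta, Juno are pairwise disjoint, so any hitting set needs a separate point for each — at least 3. Hence 3 is optimal.

3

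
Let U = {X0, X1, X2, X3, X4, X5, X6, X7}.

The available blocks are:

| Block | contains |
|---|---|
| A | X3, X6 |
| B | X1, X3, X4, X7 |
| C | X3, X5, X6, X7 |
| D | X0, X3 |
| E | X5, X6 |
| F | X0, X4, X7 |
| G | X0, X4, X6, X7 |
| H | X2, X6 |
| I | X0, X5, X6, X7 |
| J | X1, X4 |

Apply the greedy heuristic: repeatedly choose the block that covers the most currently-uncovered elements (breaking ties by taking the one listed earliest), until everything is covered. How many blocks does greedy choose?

Greedy: pick B (covers 4 new) → pick I (covers 3 new) → pick H (covers 1 new). Total picks: 3.

3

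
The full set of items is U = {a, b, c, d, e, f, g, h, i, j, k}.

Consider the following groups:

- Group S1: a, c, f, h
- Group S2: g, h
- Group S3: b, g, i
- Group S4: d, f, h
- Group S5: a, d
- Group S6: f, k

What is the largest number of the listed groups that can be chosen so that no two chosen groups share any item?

3

S3, S5, S6 are pairwise disjoint (S3={b,g,i}; S5={a,d}; S6={f,k}).
Every remaining group overlaps one of these, and no 4 of the listed groups are pairwise disjoint, so 3 is the maximum.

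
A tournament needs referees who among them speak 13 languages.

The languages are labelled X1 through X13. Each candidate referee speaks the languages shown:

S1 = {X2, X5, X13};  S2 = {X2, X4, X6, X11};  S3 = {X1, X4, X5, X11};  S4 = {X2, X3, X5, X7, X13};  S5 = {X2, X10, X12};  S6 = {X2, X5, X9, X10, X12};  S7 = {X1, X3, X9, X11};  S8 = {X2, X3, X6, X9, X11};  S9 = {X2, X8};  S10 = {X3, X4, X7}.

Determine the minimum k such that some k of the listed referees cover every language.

Take {S3, S4, S5, S8, S9}. Their union is {X1, X2, X3, X4, X5, X6, X7, X8, X9, X10, X11, X12, X13}, which is all 13 languages.
No 4 of the 10 referees cover everything (all 210 combinations miss at least one language), so 5 is optimal.

5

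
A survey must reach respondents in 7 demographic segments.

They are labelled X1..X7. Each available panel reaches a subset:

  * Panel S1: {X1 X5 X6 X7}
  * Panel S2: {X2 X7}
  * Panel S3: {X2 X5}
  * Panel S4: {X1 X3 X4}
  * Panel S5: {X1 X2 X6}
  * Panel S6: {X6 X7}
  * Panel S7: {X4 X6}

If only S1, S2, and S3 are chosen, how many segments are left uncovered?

Union of S1, S2, S3 = {X1, X2, X5, X6, X7}.
Not covered: X3, X4 — 2 segments.

2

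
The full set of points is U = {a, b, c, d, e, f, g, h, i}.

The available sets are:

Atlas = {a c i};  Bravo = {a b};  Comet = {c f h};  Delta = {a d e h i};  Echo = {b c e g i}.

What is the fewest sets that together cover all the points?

3

Comet, Delta, and Echo cover everything between them: the union {a, b, c, d, e, f, g, h, i} is all of U.
Only Delta contains d, so Delta is forced; the remaining 4 points need at least 2 more sets (each remaining set adds at most 3) — so at least 3 sets are needed, and 3 is optimal.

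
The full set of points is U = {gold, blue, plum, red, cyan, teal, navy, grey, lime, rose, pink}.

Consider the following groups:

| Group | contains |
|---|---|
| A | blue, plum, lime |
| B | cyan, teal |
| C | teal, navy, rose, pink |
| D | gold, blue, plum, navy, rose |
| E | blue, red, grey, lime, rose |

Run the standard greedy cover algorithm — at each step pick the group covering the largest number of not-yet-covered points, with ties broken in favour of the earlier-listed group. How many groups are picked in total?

Greedy: pick D (covers 5 new) → pick E (covers 3 new) → pick B (covers 2 new) → pick C (covers 1 new). Total picks: 4.

4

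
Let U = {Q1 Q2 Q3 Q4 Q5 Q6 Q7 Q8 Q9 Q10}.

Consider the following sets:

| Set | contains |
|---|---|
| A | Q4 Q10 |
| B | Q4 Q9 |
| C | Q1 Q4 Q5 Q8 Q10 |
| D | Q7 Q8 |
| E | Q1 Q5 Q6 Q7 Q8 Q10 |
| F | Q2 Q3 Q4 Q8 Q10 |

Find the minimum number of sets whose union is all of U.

Take {B, E, F}. Their union is {Q1, Q2, Q3, Q4, Q5, Q6, Q7, Q8, Q9, Q10}, which is all 10 items.
Only F contains Q2, so F is forced; the remaining 5 items need at least 2 more sets (each remaining set adds at most 4) — so at least 3 sets are needed, and 3 is optimal.

3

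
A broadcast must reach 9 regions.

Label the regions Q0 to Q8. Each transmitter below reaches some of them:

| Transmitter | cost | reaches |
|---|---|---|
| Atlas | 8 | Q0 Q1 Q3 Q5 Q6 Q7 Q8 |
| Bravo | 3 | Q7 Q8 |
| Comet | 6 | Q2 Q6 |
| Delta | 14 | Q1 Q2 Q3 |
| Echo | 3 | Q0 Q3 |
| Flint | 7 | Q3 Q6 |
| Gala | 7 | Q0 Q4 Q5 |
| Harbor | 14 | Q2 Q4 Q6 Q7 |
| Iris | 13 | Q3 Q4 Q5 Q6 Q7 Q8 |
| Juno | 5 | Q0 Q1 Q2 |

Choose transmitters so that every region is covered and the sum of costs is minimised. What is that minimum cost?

18

Iris, Juno together cover every region (Iris ∪ Juno = {Q0, Q1, Q2, Q3, Q4, Q5, Q6, Q7, Q8}); total cost 13 + 5 = 18.
The greedy pick Atlas, Juno, Gala costs 20; no covering selection beats 18.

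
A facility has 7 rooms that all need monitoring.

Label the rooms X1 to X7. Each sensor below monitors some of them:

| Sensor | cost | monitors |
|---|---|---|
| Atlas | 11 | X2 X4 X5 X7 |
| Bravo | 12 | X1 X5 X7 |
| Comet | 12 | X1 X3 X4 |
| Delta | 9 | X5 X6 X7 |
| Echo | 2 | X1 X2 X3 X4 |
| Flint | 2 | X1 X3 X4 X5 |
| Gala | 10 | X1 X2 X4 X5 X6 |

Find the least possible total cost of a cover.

11

Delta, Echo together cover every room (Delta ∪ Echo = {X1, X2, X3, X4, X5, X6, X7}); total cost 9 + 2 = 11.
The greedy pick Echo, Flint, Delta costs 13; no covering selection beats 11.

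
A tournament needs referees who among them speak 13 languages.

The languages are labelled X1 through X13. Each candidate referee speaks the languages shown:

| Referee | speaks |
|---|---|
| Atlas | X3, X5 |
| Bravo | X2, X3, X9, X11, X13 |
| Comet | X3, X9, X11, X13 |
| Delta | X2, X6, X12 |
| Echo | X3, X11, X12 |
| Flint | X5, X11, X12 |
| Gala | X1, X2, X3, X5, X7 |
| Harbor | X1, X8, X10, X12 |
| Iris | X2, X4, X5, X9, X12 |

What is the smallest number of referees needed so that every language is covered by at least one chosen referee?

5

Take {Bravo, Delta, Gala, Harbor, Iris}. Their union is {X1, X2, X3, X4, X5, X6, X7, X8, X9, X10, X11, X12, X13}, which is all 13 languages.
No 4 of the 9 referees cover everything (all 126 combinations miss at least one language), so 5 is optimal.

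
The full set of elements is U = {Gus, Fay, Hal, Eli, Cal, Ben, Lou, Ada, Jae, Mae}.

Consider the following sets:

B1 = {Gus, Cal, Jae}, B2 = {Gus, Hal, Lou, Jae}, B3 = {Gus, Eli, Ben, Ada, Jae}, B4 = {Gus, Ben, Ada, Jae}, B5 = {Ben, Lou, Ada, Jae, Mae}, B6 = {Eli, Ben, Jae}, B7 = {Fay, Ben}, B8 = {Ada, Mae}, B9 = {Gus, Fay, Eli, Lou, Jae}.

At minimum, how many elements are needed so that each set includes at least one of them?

H = {Ben, Jae, Mae} meets every set (each contains at least one member of H), and |H| = 3.
The sets B1, B7, B8 are pairwise disjoint, so any hitting set needs a separate element for each — at least 3. Hence 3 is optimal.

3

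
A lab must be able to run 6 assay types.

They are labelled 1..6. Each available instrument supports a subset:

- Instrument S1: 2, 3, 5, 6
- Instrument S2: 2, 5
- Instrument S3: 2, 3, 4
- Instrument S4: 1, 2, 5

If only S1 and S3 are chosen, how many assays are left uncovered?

Union of S1, S3 = {2, 3, 4, 5, 6}.
Not covered: 1 — 1 assay.

1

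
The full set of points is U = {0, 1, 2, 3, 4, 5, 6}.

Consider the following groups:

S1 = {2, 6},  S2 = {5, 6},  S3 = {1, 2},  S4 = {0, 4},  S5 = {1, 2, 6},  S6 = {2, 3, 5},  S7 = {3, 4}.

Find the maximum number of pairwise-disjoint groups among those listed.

S2, S3, S7 are pairwise disjoint (S2={5,6}; S3={1,2}; S7={3,4}).
Every remaining group overlaps one of these, and no 4 of the listed groups are pairwise disjoint, so 3 is the maximum.

3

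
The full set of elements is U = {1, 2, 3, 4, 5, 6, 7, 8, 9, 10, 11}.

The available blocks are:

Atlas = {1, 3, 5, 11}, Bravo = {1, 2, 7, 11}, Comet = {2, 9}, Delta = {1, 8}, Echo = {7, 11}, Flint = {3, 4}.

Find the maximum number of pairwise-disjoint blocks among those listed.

4

Comet, Delta, Echo, Flint are pairwise disjoint (Comet={2,9}; Delta={1,8}; Echo={7,11}; Flint={3,4}).
Every remaining block overlaps one of these, and no 5 of the listed blocks are pairwise disjoint, so 4 is the maximum.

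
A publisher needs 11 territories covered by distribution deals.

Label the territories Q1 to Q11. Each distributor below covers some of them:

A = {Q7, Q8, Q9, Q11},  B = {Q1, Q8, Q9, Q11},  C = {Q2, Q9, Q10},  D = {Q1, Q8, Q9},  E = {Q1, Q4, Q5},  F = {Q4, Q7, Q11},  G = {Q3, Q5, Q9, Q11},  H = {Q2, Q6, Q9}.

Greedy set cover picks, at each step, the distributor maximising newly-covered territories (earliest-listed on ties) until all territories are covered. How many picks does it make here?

Greedy: pick A (covers 4 new) → pick E (covers 3 new) → pick C (covers 2 new) → pick G (covers 1 new) → pick H (covers 1 new). Total picks: 5.

5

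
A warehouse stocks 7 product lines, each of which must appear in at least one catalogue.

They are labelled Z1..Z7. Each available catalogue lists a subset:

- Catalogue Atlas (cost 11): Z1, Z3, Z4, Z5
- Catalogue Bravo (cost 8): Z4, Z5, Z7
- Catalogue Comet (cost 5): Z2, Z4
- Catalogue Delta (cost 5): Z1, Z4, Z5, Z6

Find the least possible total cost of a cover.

Atlas, Bravo, Comet, Delta together cover every product (Atlas ∪ Bravo ∪ Comet ∪ Delta = {Z1, Z2, Z3, Z4, Z5, Z6, Z7}); total cost 11 + 8 + 5 + 5 = 29.
No covering selection has total cost below 29.

29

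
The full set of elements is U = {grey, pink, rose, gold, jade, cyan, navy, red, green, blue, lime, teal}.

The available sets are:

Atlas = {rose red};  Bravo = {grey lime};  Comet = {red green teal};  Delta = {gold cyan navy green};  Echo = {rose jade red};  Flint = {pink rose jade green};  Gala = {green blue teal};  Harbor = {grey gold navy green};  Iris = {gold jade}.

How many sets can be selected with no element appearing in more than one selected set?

4

Atlas, Bravo, Gala, Iris are pairwise disjoint (Atlas={rose,red}; Bravo={grey,lime}; Gala={green,blue,teal}; Iris={gold,jade}).
Every remaining set overlaps one of these, and no 5 of the listed sets are pairwise disjoint, so 4 is the maximum.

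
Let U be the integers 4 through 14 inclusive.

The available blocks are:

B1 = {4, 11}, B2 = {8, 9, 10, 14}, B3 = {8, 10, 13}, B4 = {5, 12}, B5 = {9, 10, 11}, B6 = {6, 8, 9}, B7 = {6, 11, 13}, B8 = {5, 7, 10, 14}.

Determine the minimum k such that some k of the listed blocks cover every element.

B1, B2, B4, B7, and B8 cover everything between them: the union {4, 5, 6, 7, 8, 9, 10, 11, 12, 13, 14} is all of U.
No 4 of the 8 blocks cover everything (all 70 combinations miss at least one element), so 5 is optimal.

5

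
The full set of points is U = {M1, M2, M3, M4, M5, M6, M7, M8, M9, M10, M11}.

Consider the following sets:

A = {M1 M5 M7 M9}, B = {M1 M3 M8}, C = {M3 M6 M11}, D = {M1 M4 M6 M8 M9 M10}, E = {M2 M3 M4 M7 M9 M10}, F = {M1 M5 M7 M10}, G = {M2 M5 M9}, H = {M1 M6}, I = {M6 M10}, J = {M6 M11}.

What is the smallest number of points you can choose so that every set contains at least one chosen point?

3

T = {M1, M6, M9} meets every set (each contains at least one member of T), and |T| = 3.
The sets B, G, I are pairwise disjoint, so any hitting set needs a separate point for each — at least 3. Hence 3 is optimal.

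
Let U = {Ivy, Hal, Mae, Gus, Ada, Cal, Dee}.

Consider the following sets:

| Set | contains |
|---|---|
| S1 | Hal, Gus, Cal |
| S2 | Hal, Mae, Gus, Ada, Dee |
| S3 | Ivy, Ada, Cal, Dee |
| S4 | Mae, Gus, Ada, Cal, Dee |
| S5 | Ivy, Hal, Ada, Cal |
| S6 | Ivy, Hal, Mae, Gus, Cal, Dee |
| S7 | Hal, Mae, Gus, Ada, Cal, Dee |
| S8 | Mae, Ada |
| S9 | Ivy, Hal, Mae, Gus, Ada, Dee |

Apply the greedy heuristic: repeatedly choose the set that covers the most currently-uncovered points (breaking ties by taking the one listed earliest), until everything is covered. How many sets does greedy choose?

Greedy: pick S6 (covers 6 new) → pick S2 (covers 1 new). Total picks: 2.

2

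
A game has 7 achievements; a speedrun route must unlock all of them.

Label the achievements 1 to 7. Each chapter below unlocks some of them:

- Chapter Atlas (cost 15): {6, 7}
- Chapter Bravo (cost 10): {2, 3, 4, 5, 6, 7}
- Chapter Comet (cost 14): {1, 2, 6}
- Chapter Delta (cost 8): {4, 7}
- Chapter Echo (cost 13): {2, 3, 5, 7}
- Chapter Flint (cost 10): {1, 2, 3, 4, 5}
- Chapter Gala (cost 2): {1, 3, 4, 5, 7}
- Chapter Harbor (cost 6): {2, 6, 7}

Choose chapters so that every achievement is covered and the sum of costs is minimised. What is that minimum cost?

8

Gala, Harbor together cover every achievement (Gala ∪ Harbor = {1, 2, 3, 4, 5, 6, 7}); total cost 2 + 6 = 8.
No covering selection has total cost below 8.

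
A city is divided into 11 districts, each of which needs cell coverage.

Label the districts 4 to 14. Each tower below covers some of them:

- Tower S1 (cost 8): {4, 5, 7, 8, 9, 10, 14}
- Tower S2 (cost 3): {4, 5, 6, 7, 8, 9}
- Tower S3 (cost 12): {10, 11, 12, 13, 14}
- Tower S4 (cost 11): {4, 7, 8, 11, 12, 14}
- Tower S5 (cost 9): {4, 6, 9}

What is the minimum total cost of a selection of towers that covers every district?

S2, S3 together cover every district (S2 ∪ S3 = {4, 5, 6, 7, 8, 9, 10, 11, 12, 13, 14}); total cost 3 + 12 = 15.
No covering selection has total cost below 15.

15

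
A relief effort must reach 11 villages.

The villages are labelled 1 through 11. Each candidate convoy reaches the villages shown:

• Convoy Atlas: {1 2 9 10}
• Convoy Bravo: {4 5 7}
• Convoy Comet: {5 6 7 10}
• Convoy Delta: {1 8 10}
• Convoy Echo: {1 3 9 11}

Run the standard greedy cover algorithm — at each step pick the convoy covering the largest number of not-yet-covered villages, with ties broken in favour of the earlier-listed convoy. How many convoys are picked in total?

5

Greedy: pick Atlas (covers 4 new) → pick Bravo (covers 3 new) → pick Echo (covers 2 new) → pick Comet (covers 1 new) → pick Delta (covers 1 new). Total picks: 5.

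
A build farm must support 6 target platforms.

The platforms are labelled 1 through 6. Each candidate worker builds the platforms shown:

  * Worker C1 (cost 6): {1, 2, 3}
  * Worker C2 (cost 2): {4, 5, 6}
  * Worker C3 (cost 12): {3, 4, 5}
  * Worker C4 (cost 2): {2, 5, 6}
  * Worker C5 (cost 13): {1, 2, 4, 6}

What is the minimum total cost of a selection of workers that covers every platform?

C1, C2 together cover every platform (C1 ∪ C2 = {1, 2, 3, 4, 5, 6}); total cost 6 + 2 = 8.
No covering selection has total cost below 8.

8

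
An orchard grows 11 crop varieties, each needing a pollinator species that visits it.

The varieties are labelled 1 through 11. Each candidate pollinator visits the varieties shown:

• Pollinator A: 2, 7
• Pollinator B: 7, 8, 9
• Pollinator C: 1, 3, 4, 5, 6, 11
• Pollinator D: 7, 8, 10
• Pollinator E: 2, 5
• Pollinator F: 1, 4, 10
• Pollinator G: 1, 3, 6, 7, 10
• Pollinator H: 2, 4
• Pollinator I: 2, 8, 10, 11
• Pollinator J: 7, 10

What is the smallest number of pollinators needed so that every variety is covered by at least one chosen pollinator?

3

B and C and I together: B ∪ C ∪ I = {1, 2, 3, 4, 5, 6, 7, 8, 9, 10, 11} — every variety is covered.
Only B contains 9, so B is forced; the remaining 8 varieties need at least 2 more pollinators (each remaining pollinator adds at most 6) — so at least 3 pollinators are needed, and 3 is optimal.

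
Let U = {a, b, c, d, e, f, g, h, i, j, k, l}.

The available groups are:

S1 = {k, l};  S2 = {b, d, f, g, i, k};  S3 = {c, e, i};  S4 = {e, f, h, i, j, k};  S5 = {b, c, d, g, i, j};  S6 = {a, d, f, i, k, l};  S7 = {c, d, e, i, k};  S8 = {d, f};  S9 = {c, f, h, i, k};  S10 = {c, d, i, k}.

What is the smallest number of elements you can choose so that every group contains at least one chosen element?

The 3 elements {d, i, k} hit every group.
The groups S1, S3, S8 are pairwise disjoint, so any hitting set needs a separate element for each — at least 3. Hence 3 is optimal.

3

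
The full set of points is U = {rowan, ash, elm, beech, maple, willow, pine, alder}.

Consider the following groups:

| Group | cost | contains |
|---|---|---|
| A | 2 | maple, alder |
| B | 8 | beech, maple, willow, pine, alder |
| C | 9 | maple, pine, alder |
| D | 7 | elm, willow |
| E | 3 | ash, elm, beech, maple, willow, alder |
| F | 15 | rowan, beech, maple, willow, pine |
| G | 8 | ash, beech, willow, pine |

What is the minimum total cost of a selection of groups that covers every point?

18

E, F together cover every point (E ∪ F = {rowan, ash, elm, beech, maple, willow, pine, alder}); total cost 3 + 15 = 18.
No covering selection has total cost below 18.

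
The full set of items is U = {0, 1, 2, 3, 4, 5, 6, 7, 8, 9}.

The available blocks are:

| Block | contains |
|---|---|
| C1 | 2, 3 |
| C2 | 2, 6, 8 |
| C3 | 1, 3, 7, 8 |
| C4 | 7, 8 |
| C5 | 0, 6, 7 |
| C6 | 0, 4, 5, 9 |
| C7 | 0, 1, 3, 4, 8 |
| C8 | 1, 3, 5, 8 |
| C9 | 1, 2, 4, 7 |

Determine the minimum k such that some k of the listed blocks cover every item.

C2, C3, and C6 cover everything between them: the union {0, 1, 2, 3, 4, 5, 6, 7, 8, 9} is all of U.
Only C6 contains 9, so C6 is forced; the remaining 6 items need at least 2 more blocks (each remaining block adds at most 4) — so at least 3 blocks are needed, and 3 is optimal.

3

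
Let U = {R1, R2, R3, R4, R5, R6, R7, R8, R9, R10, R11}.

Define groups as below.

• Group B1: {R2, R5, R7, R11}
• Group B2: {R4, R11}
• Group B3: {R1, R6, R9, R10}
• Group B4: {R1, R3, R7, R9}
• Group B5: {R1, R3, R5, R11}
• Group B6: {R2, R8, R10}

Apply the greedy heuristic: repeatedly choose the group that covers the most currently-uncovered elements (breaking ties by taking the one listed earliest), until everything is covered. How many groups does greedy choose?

Greedy: pick B1 (covers 4 new) → pick B3 (covers 4 new) → pick B2 (covers 1 new) → pick B4 (covers 1 new) → pick B6 (covers 1 new). Total picks: 5.

5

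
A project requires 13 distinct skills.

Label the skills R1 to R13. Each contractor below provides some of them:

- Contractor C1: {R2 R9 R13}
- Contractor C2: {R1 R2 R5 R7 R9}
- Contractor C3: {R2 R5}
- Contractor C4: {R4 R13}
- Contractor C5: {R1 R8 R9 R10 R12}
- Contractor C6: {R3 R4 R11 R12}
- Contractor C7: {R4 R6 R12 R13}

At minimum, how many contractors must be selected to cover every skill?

4

Take {C2, C5, C6, C7}. Their union is {R1, R2, R3, R4, R5, R6, R7, R8, R9, R10, R11, R12, R13}, which is all 13 skills.
Only C5 contains R8, so C5 is forced; the remaining 8 skills need at least 3 more contractors (each remaining contractor adds at most 3) — so at least 4 contractors are needed, and 4 is optimal.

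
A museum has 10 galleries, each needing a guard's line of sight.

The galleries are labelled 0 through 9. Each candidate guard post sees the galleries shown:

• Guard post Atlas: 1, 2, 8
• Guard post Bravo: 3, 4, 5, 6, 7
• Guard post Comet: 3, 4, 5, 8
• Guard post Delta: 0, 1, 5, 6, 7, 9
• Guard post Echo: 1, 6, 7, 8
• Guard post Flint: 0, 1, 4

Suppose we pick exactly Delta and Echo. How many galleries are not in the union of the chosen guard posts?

3

Union of Delta, Echo = {0, 1, 5, 6, 7, 8, 9}.
Not covered: 2, 3, 4 — 3 galleries.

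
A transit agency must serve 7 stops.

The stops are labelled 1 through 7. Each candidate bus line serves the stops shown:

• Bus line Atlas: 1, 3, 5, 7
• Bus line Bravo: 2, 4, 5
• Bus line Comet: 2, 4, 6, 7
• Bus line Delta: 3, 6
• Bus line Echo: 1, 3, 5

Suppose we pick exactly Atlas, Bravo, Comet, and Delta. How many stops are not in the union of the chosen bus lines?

0

Union of Atlas, Bravo, Comet, Delta = {1, 2, 3, 4, 5, 6, 7} — that's every stop, so 0 are uncovered.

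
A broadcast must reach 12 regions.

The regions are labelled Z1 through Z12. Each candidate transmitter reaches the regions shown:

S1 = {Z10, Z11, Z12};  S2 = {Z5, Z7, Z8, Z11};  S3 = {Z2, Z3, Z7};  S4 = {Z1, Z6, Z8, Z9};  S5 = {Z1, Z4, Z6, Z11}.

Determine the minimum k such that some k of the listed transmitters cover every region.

5

S1 and S2 and S3 and S4 and S5 together: S1 ∪ S2 ∪ S3 ∪ S4 ∪ S5 = {Z1, Z2, Z3, Z4, Z5, Z6, Z7, Z8, Z9, Z10, Z11, Z12} — every region is covered.
No 4 of the 5 transmitters cover everything (all 5 combinations miss at least one region), so 5 is optimal.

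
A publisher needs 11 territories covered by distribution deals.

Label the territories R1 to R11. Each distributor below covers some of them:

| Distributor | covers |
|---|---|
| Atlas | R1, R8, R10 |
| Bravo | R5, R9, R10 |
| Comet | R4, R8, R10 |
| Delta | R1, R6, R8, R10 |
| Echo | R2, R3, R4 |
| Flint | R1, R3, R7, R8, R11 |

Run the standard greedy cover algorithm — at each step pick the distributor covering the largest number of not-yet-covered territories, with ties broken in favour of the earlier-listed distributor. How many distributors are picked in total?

4

Greedy: pick Flint (covers 5 new) → pick Bravo (covers 3 new) → pick Echo (covers 2 new) → pick Delta (covers 1 new). Total picks: 4.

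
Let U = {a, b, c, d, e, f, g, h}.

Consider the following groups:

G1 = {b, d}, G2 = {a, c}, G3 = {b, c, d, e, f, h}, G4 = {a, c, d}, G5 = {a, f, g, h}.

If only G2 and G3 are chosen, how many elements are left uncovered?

Union of G2, G3 = {a, b, c, d, e, f, h}.
Not covered: g — 1 element.

1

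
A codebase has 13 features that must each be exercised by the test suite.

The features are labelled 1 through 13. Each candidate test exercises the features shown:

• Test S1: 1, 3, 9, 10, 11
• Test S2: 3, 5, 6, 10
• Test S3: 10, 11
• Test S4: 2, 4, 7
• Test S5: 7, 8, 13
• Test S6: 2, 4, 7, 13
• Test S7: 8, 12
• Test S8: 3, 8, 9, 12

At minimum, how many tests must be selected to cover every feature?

S1 and S2 and S6 and S8 together: S1 ∪ S2 ∪ S6 ∪ S8 = {1, 2, 3, 4, 5, 6, 7, 8, 9, 10, 11, 12, 13} — every feature is covered.
Only S2 contains 5, so S2 is forced; the remaining 9 features need at least 3 more tests (each remaining test adds at most 4) — so at least 4 tests are needed, and 4 is optimal.

4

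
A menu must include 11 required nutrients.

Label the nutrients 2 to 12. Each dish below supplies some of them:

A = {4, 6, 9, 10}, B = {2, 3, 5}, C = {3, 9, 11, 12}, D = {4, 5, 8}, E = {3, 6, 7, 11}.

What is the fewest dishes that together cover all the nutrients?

Take {A, B, C, D, E}. Their union is {2, 3, 4, 5, 6, 7, 8, 9, 10, 11, 12}, which is all 11 nutrients.
No 4 of the 5 dishes cover everything (all 5 combinations miss at least one nutrient), so 5 is optimal.

5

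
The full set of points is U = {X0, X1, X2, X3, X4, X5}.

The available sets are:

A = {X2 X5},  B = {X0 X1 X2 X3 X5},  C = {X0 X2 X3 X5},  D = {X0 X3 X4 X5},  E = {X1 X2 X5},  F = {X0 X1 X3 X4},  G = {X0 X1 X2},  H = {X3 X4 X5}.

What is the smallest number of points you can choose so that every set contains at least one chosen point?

The 2 points {X1, X5} hit every set.
The sets A, F are pairwise disjoint, so any hitting set needs a separate point for each — at least 2. Hence 2 is optimal.

2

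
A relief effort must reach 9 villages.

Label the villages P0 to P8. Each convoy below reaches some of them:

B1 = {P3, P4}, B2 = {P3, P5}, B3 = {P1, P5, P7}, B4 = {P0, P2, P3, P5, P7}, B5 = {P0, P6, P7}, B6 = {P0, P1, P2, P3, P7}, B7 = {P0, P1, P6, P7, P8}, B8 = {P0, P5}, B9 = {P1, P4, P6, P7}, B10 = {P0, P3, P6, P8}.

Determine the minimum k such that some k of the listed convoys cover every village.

3

Take {B4, B9, B10}. Their union is {P0, P1, P2, P3, P4, P5, P6, P7, P8}, which is all 9 villages.
No 2 of the 10 convoys cover everything (all 45 combinations miss at least one village), so 3 is optimal.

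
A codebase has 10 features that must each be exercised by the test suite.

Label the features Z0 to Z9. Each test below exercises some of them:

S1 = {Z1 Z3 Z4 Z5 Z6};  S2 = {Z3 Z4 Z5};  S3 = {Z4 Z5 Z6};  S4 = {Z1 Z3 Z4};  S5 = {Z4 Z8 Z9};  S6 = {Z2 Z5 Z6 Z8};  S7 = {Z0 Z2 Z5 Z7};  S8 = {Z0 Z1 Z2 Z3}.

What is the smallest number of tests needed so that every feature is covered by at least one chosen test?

3

Take {S1, S5, S7}. Their union is {Z0, Z1, Z2, Z3, Z4, Z5, Z6, Z7, Z8, Z9}, which is all 10 features.
Only S7 contains Z7, so S7 is forced; the remaining 6 features need at least 2 more tests (each remaining test adds at most 4) — so at least 3 tests are needed, and 3 is optimal.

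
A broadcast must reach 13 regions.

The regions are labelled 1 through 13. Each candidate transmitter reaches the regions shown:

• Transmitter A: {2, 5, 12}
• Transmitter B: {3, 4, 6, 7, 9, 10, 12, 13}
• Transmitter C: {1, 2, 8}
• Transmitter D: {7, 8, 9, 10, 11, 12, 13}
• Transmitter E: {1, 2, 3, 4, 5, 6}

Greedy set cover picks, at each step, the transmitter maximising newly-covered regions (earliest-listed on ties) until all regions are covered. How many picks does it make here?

Greedy: pick B (covers 8 new) → pick C (covers 3 new) → pick A (covers 1 new) → pick D (covers 1 new). Total picks: 4.
(The true minimum cover uses only 2 transmitters, so greedy is not optimal here.)

4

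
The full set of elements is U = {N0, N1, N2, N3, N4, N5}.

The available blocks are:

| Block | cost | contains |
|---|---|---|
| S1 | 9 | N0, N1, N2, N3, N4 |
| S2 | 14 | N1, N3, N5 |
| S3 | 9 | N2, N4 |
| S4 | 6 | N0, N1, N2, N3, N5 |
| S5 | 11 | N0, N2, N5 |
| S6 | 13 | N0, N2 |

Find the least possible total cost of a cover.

S1, S4 together cover every element (S1 ∪ S4 = {N0, N1, N2, N3, N4, N5}); total cost 9 + 6 = 15.
No covering selection has total cost below 15.

15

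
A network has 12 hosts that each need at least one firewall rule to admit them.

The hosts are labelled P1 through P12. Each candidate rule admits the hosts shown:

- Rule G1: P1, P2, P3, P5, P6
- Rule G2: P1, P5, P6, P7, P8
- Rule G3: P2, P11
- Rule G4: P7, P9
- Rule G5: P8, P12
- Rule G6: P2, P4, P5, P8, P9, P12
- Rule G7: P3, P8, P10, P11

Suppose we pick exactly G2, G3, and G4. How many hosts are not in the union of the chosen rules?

4

Union of G2, G3, G4 = {P1, P2, P5, P6, P7, P8, P9, P11}.
Not covered: P3, P4, P10, P12 — 4 hosts.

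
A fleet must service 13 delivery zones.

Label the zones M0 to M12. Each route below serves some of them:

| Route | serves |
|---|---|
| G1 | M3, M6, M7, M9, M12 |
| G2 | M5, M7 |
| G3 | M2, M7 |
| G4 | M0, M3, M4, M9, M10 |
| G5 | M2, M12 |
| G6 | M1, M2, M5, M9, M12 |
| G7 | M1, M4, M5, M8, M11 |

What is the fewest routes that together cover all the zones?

4

G1 and G4 and G6 and G7 together: G1 ∪ G4 ∪ G6 ∪ G7 = {M0, M1, M2, M3, M4, M5, M6, M7, M8, M9, M10, M11, M12} — every zone is covered.
No 3 of the 7 routes cover everything (all 35 combinations miss at least one zone), so 4 is optimal.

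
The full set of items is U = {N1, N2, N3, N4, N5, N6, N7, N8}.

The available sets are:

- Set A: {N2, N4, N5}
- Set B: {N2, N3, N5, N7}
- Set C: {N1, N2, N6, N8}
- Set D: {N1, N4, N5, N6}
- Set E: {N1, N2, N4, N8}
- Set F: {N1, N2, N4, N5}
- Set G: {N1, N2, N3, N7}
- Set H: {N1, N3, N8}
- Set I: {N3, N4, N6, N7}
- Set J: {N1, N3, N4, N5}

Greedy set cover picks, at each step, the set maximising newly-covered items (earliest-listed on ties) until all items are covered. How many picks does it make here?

Greedy: pick B (covers 4 new) → pick C (covers 3 new) → pick A (covers 1 new). Total picks: 3.

3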